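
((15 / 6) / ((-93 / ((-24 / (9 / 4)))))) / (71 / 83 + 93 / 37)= 0.09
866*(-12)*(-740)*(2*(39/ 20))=29991312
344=344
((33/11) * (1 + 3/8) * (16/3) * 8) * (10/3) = 1760/3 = 586.67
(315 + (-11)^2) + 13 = 449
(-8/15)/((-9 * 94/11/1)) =44/6345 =0.01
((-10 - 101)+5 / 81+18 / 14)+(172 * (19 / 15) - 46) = 176377 / 2835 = 62.21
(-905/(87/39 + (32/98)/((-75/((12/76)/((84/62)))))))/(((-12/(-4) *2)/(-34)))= 1916812625/833603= 2299.43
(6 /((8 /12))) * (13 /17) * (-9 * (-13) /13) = 1053 /17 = 61.94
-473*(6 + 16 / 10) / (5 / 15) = -53922 / 5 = -10784.40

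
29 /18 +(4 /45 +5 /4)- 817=-16281 /20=-814.05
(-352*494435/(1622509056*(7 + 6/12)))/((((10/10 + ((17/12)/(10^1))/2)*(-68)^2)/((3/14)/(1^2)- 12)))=299133175/8787086518896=0.00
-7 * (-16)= 112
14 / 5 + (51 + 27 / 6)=583 / 10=58.30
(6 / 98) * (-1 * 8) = -24 / 49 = -0.49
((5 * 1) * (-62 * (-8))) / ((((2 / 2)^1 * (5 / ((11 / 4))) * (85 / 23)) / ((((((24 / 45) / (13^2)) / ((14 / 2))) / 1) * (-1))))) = -250976 / 1508325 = -0.17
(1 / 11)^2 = 1 / 121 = 0.01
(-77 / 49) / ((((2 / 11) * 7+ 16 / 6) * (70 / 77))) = -3993 / 9100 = -0.44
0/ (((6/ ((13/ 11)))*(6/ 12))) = 0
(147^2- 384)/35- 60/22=46485/77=603.70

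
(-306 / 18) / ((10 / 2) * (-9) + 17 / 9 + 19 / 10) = 1530 / 3709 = 0.41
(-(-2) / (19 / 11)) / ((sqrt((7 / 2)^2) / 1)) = 44 / 133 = 0.33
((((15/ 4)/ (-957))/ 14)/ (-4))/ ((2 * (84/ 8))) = 5/ 1500576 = 0.00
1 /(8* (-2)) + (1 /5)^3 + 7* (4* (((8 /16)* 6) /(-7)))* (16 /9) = -128327 /6000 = -21.39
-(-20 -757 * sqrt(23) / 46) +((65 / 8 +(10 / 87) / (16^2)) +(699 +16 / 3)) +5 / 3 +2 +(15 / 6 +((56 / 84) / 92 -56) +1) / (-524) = 757 * sqrt(23) / 46 +8234135875 / 11184256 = 815.15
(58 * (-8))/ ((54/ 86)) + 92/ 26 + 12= -253922/ 351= -723.42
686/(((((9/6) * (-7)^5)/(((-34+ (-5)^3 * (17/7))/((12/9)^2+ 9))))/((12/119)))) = 20016/232897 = 0.09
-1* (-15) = 15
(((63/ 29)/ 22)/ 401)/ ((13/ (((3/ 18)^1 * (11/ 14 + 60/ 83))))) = 5259/ 1104196808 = 0.00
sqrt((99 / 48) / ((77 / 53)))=sqrt(1113) / 28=1.19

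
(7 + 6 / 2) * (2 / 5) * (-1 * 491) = -1964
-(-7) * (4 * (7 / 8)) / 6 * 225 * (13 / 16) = 47775 / 64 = 746.48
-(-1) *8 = 8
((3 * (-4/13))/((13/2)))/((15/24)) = -192/845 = -0.23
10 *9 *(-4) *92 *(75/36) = -69000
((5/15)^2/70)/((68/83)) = 83/42840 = 0.00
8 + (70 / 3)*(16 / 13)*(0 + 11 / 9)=15128 / 351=43.10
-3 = -3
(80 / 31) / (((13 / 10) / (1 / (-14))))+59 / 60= 142439 / 169260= 0.84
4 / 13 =0.31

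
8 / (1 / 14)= 112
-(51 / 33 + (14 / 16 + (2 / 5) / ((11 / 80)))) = -469 / 88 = -5.33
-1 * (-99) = 99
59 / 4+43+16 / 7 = 1681 / 28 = 60.04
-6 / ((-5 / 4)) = 4.80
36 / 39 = 12 / 13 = 0.92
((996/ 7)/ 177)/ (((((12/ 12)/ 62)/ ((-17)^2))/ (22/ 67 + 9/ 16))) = 710135135/ 55342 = 12831.76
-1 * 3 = -3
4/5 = 0.80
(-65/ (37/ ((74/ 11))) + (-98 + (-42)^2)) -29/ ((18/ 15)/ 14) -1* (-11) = 43786/ 33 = 1326.85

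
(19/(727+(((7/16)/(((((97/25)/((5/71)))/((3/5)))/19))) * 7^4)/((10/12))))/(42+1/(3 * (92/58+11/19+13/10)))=14990257974/32807636549039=0.00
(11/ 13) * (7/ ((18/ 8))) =308/ 117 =2.63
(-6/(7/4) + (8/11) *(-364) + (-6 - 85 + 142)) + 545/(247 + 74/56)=-115086093/535381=-214.96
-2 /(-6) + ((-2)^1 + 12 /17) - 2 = -151 /51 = -2.96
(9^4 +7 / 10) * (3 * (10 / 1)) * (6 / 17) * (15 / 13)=17716590 / 221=80165.57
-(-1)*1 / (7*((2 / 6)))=3 / 7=0.43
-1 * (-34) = 34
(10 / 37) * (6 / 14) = 30 / 259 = 0.12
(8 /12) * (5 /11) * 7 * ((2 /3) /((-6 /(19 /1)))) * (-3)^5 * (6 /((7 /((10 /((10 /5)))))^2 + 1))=897750 /407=2205.77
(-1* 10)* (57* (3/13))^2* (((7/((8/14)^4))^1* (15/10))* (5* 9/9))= -851955.70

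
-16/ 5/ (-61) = 16/ 305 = 0.05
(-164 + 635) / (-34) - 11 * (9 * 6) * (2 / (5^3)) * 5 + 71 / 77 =-3956509 / 65450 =-60.45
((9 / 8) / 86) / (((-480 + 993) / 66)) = 0.00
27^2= 729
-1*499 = -499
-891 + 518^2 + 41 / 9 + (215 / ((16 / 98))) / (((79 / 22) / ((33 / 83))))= 63163587709 / 236052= 267583.36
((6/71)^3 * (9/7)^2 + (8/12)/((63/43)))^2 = 46627843897214596/224217641855160009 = 0.21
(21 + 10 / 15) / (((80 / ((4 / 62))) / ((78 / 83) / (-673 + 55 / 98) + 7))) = 497635775 / 4069395048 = 0.12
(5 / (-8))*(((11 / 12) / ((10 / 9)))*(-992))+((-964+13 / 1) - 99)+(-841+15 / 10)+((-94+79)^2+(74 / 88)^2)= -2230839 / 1936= -1152.29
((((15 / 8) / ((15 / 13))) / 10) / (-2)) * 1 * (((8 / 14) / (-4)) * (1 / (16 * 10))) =0.00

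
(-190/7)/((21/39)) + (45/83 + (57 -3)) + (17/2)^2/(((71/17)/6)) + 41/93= 5820457261/53708802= 108.37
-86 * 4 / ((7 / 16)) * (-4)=22016 / 7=3145.14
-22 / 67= -0.33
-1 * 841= -841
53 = 53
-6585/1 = -6585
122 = 122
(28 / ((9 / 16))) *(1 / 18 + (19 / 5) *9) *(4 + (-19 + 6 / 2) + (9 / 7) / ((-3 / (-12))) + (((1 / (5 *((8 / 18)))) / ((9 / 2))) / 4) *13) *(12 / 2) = -45110456 / 675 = -66830.31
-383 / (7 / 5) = -1915 / 7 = -273.57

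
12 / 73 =0.16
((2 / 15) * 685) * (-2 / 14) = -274 / 21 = -13.05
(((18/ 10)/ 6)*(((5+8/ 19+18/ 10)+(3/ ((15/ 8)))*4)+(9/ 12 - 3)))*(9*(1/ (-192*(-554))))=38889/ 134732800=0.00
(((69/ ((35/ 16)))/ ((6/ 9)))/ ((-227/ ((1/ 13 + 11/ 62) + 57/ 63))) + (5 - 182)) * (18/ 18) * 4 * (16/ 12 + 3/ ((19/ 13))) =-1022253683916/ 425844055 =-2400.54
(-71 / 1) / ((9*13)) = -0.61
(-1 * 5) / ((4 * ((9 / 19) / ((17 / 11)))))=-4.08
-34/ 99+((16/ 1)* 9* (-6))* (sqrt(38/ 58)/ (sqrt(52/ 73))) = -432* sqrt(522899)/ 377 - 34/ 99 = -828.96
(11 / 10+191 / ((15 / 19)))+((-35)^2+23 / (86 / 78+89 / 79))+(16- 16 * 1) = 152299739 / 103020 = 1478.35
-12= -12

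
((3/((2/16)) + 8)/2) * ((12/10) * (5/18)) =16/3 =5.33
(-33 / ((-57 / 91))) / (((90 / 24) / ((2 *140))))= 224224 / 57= 3933.75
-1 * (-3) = 3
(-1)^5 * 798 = -798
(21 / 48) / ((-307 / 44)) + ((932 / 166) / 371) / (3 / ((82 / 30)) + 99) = -606710761 / 9699240726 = -0.06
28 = 28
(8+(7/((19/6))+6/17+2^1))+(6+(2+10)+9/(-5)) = 28.76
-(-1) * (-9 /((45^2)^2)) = -1 /455625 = -0.00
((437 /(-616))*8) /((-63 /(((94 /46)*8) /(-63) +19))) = 515945 /305613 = 1.69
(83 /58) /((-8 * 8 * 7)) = -83 /25984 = -0.00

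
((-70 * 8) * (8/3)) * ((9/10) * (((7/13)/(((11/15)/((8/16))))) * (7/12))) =-41160/143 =-287.83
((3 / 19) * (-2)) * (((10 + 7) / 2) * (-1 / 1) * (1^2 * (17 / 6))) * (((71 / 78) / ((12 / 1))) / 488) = 20519 / 17357184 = 0.00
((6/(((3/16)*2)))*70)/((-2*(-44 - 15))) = 9.49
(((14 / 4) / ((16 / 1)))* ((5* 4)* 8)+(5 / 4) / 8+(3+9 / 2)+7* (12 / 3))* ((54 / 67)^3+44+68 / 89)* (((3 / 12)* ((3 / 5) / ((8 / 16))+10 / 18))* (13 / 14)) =16755422430227 / 12848595360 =1304.07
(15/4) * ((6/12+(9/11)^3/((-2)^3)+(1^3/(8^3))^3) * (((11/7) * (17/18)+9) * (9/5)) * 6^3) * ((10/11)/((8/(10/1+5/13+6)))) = 8785022202359631315/715289759055872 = 12281.77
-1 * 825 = -825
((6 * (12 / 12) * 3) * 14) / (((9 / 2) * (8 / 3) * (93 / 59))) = 413 / 31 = 13.32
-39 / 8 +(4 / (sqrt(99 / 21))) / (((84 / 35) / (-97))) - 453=-3663 / 8 - 485 * sqrt(231) / 99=-532.33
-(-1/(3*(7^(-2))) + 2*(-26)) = 205/3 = 68.33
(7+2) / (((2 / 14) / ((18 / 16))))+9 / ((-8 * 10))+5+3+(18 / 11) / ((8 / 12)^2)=72551 / 880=82.44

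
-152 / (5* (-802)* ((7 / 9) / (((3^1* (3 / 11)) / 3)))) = 2052 / 154385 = 0.01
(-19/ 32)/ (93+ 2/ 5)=-0.01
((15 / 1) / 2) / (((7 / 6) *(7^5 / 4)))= 180 / 117649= 0.00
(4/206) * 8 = 16/103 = 0.16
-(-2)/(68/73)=73/34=2.15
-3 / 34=-0.09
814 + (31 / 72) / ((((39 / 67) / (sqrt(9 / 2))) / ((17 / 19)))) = 35309 * sqrt(2) / 35568 + 814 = 815.40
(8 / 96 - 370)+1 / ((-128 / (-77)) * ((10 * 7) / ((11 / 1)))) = -1420117 / 3840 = -369.82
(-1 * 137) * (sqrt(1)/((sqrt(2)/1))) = -137 * sqrt(2)/2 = -96.87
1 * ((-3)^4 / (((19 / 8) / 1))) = 648 / 19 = 34.11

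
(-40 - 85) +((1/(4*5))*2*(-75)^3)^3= -600677490235375/8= -75084686279421.88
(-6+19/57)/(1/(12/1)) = -68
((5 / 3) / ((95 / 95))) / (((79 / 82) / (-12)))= -1640 / 79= -20.76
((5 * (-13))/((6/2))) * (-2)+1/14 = 1823/42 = 43.40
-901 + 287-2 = -616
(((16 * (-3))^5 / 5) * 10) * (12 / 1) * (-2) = 12230590464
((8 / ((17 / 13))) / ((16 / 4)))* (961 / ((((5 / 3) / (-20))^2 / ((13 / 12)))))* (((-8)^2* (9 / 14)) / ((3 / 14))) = 748380672 / 17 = 44022392.47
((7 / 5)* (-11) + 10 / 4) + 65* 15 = 9621 / 10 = 962.10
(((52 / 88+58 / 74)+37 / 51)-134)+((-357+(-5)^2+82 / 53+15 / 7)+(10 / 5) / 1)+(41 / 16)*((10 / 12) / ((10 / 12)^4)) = -436813016998 / 962605875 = -453.78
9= 9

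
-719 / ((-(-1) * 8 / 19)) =-1707.62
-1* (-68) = 68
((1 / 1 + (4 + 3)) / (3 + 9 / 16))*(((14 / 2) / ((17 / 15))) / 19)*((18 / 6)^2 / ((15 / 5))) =13440 / 6137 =2.19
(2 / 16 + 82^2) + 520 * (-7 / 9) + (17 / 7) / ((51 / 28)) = 455113 / 72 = 6321.01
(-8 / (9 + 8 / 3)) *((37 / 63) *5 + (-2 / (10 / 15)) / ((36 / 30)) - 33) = 16412 / 735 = 22.33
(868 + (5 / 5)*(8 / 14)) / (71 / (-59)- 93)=-179360 / 19453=-9.22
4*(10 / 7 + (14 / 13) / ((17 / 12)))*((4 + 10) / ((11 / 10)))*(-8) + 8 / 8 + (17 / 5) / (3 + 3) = -64896943 / 72930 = -889.85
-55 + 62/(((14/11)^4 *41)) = -42860169/787528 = -54.42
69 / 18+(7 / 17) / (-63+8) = 3.83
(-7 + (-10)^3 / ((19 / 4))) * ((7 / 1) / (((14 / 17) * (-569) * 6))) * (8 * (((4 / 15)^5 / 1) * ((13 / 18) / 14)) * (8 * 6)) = 0.01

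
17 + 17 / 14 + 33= 717 / 14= 51.21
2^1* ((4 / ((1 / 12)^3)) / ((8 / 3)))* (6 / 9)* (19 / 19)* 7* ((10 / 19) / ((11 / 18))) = 4354560 / 209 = 20835.22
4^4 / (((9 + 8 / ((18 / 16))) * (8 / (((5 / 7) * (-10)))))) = -2880 / 203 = -14.19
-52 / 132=-13 / 33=-0.39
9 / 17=0.53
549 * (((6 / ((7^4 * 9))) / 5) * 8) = 2928 / 12005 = 0.24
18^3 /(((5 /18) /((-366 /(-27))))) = 1423008 /5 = 284601.60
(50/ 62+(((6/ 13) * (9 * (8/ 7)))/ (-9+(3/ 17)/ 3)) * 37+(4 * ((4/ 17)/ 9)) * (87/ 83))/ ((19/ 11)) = -46742069627/ 4310806773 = -10.84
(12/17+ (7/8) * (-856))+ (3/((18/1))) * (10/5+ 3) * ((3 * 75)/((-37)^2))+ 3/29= -1009748329/1349834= -748.05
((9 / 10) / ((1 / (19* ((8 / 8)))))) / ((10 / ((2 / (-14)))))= -171 / 700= -0.24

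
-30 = -30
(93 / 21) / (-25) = -31 / 175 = -0.18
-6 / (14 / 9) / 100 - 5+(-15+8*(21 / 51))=-199259 / 11900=-16.74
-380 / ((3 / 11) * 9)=-4180 / 27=-154.81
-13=-13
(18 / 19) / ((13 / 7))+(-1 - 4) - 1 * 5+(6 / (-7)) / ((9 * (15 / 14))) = -106468 / 11115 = -9.58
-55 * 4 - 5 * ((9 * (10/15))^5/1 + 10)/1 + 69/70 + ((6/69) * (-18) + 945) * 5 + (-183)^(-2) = -1856471520997/53917290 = -34431.84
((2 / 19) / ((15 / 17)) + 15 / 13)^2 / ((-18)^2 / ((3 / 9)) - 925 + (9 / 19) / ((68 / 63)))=1513006052 / 44281215225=0.03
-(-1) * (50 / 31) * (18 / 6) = 150 / 31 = 4.84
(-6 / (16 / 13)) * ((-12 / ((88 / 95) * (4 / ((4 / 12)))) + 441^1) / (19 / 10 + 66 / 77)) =-52843245 / 67936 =-777.84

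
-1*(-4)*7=28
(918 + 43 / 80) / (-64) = -73483 / 5120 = -14.35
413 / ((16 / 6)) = 1239 / 8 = 154.88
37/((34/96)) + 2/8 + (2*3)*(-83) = -26743/68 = -393.28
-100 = -100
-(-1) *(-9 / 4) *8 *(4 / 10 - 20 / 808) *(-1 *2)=6822 / 505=13.51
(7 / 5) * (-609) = -4263 / 5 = -852.60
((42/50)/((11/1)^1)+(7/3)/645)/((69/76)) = 0.09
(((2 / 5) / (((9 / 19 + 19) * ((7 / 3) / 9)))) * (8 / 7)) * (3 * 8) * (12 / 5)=1181952 / 226625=5.22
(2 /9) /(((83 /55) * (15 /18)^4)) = 3168 /10375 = 0.31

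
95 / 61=1.56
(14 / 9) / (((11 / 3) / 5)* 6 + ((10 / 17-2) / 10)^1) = 595 / 1629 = 0.37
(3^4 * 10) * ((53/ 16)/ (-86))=-21465/ 688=-31.20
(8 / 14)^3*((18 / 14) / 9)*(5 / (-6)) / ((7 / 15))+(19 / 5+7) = 903578 / 84035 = 10.75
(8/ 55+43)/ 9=791/ 165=4.79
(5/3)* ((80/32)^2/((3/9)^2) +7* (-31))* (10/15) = -3215/18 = -178.61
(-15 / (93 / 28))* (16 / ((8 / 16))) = -4480 / 31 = -144.52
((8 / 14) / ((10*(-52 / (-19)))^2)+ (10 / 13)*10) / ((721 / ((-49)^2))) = 178377689 / 6962800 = 25.62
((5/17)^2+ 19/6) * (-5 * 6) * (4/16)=-28205/1156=-24.40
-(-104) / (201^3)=0.00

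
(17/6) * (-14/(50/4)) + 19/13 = -1669/975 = -1.71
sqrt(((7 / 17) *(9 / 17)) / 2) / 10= 3 *sqrt(14) / 340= 0.03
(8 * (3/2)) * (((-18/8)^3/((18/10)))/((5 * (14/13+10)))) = -351/256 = -1.37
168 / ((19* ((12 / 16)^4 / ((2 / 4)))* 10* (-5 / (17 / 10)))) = -30464 / 64125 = -0.48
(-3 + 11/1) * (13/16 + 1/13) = 185/26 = 7.12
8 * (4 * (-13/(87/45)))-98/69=-433402/2001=-216.59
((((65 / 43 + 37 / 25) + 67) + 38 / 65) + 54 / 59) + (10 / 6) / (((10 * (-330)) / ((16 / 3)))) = 17506458899 / 244883925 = 71.49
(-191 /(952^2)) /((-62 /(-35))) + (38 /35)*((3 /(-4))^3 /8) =-657931 /11467520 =-0.06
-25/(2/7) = -87.50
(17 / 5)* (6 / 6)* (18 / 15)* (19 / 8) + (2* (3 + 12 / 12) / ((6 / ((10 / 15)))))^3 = 10.39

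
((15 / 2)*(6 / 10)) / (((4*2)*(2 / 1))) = 9 / 32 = 0.28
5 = 5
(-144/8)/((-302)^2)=-9/45602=-0.00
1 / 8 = 0.12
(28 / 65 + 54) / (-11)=-3538 / 715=-4.95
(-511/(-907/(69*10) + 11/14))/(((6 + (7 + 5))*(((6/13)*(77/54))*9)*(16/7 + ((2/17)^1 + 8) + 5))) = 6993035/11883762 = 0.59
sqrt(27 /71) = 3 * sqrt(213) /71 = 0.62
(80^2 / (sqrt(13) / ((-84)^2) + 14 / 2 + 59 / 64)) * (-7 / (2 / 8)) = -86988084019200 / 3845472797 + 20230963200 * sqrt(13) / 49991146361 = -22619.45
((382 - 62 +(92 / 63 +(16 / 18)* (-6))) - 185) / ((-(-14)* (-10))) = -8261 / 8820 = -0.94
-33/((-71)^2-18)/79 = -33/396817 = -0.00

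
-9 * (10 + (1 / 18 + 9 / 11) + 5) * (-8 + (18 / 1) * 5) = -128863 / 11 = -11714.82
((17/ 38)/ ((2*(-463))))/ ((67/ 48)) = -204/ 589399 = -0.00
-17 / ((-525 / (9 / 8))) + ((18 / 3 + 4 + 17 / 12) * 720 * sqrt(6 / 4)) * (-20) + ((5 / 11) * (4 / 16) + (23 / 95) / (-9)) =324341 / 2633400-82200 * sqrt(6) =-201347.93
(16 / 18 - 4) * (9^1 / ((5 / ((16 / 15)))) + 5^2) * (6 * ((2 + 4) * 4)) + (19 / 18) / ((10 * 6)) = -65124769 / 5400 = -12060.14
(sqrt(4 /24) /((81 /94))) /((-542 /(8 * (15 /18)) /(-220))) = 103400 * sqrt(6) /197559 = 1.28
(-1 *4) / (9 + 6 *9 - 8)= -4 / 55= -0.07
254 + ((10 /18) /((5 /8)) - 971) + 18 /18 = -6436 /9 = -715.11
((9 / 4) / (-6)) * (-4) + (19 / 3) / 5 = 83 / 30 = 2.77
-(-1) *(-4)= -4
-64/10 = -32/5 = -6.40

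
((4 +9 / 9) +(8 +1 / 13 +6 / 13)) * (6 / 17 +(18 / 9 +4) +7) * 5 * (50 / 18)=4994000 / 1989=2510.81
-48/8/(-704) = 3/352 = 0.01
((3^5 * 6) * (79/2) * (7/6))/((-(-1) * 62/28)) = 940653/31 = 30343.65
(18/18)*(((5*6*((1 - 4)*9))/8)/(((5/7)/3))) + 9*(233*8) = 65403/4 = 16350.75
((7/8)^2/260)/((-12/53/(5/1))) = -2597/39936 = -0.07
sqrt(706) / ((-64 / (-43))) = 43 *sqrt(706) / 64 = 17.85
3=3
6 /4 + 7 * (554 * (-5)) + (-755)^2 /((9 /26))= 29292307 /18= 1627350.39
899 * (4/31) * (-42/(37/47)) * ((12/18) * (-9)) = 1373904/37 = 37132.54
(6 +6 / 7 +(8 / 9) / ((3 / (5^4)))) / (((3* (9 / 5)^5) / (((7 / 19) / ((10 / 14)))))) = 158795000 / 90876411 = 1.75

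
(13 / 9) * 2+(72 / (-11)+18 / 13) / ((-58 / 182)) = 54788 / 2871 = 19.08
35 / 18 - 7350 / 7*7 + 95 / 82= -2711005 / 369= -7346.90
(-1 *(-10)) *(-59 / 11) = -590 / 11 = -53.64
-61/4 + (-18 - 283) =-1265/4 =-316.25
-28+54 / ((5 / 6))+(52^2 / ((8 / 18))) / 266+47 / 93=3721681 / 61845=60.18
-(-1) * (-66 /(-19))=3.47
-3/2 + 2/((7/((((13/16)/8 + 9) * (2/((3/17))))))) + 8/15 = 95777/3360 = 28.51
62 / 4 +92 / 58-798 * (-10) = 463831 / 58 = 7997.09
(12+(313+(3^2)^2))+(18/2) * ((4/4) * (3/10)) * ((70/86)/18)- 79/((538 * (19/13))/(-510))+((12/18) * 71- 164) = 898506509/2637276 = 340.69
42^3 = 74088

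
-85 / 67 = -1.27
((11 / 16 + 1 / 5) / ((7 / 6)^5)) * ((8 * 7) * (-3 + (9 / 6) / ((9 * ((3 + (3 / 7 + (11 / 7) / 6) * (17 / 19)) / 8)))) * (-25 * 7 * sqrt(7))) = 10485683280 * sqrt(7) / 990241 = 28015.92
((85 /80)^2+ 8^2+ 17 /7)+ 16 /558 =33790913 /499968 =67.59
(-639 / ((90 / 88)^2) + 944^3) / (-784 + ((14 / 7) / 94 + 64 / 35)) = -62272182002576 / 57898665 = -1075537.44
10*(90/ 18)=50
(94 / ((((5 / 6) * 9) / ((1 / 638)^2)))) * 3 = 47 / 508805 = 0.00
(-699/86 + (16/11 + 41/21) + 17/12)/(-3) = 131287/119196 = 1.10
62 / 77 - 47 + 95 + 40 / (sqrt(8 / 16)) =3758 / 77 + 40 * sqrt(2) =105.37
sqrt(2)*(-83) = -83*sqrt(2) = -117.38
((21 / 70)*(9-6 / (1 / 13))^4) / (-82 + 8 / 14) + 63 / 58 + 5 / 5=-4601310613 / 55100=-83508.36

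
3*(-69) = -207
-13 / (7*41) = -13 / 287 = -0.05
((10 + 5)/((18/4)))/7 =10/21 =0.48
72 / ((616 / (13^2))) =1521 / 77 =19.75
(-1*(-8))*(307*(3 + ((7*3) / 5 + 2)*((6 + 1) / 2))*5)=303316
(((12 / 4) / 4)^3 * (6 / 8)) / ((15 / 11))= 297 / 1280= 0.23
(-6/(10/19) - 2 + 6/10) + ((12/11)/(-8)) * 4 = -734/55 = -13.35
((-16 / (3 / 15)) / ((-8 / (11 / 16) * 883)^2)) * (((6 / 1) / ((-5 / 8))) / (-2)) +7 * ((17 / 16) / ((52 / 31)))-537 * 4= -2781068020685 / 1297402496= -2143.57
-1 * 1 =-1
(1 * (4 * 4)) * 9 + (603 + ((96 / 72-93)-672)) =-50 / 3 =-16.67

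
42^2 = 1764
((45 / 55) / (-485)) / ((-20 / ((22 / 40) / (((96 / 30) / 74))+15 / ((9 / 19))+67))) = 32079 / 3414400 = 0.01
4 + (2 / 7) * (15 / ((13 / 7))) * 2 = 112 / 13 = 8.62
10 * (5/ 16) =25/ 8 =3.12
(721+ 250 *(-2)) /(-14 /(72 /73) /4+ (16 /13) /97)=-40130064 /642067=-62.50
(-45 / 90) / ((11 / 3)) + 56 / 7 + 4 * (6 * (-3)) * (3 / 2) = -2203 / 22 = -100.14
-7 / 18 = -0.39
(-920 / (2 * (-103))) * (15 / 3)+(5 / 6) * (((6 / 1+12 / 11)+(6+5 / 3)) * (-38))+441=-3.99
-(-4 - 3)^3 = 343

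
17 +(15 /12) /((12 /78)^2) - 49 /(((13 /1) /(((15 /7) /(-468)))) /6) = 189053 /2704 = 69.92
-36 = -36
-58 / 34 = -29 / 17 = -1.71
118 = 118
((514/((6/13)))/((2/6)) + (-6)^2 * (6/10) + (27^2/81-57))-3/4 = 66277/20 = 3313.85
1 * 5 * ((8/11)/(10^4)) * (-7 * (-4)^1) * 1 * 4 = 56/1375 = 0.04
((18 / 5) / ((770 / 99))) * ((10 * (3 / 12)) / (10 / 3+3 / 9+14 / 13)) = 3159 / 12950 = 0.24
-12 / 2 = -6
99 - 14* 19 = -167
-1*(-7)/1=7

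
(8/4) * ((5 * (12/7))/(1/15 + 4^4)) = 1800/26887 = 0.07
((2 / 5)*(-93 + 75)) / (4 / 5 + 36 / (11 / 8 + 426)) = -30771 / 3779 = -8.14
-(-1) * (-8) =-8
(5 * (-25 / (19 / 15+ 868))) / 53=-1875 / 691067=-0.00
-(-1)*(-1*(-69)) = 69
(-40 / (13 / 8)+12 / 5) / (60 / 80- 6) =5776 / 1365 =4.23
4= 4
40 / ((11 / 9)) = 360 / 11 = 32.73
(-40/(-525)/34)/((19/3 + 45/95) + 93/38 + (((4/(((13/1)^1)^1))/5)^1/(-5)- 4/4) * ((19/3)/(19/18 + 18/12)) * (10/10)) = 227240/684045677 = 0.00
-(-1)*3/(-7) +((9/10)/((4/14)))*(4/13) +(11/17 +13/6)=155677/46410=3.35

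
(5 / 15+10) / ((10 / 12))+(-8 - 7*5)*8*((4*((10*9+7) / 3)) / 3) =-666802 / 45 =-14817.82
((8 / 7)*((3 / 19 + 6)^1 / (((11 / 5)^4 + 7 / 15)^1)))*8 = 540000 / 229159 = 2.36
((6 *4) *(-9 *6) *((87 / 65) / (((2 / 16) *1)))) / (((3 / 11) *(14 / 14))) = -3307392 / 65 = -50882.95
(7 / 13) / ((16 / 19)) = 133 / 208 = 0.64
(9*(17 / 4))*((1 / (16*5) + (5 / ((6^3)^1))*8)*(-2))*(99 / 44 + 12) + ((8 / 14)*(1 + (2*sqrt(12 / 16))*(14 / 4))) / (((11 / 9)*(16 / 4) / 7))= -1511371 / 7040 + 63*sqrt(3) / 22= -209.72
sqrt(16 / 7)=4 *sqrt(7) / 7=1.51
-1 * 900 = -900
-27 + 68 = 41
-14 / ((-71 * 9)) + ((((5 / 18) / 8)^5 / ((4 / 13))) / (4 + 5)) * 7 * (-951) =1149390370723 / 52753594318848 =0.02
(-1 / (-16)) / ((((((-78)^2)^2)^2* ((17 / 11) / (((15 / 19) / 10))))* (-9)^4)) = 11 / 30971205170078014513152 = 0.00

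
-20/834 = -10/417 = -0.02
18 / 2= 9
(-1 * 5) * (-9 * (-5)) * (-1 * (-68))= -15300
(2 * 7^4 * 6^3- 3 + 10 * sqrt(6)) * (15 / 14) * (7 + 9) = 1200 * sqrt(6) / 7 + 124467480 / 7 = 17781488.48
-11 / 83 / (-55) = 1 / 415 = 0.00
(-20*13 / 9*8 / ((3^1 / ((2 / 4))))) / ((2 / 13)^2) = -43940 / 27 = -1627.41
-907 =-907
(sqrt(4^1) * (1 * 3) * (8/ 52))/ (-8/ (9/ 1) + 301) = 108/ 35113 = 0.00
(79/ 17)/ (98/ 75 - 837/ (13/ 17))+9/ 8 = 162466653/ 144962536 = 1.12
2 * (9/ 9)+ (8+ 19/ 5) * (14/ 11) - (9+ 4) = 221/ 55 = 4.02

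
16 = 16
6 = 6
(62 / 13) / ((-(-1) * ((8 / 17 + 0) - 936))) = -527 / 103376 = -0.01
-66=-66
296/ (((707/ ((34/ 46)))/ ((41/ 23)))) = 206312/ 374003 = 0.55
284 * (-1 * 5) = -1420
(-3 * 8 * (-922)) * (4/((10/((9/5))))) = 398304/25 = 15932.16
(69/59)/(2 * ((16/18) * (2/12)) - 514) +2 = 1634797/818330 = 2.00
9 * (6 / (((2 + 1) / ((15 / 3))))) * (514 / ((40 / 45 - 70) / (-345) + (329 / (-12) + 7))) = -574549200 / 251087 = -2288.25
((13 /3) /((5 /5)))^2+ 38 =56.78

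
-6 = -6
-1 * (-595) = 595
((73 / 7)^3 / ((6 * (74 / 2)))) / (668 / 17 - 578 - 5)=-0.01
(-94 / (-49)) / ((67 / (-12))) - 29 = -96335 / 3283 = -29.34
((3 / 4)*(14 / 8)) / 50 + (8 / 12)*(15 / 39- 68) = -468527 / 10400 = -45.05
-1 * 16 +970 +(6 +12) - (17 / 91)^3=732466099 / 753571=971.99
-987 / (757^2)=-987 / 573049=-0.00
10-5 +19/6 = 49/6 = 8.17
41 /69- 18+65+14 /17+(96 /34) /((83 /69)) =4942430 /97359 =50.77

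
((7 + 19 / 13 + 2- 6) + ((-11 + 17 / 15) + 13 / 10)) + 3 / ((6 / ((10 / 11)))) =-3.65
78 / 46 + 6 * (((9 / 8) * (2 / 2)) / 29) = 5145 / 2668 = 1.93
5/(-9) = -5/9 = -0.56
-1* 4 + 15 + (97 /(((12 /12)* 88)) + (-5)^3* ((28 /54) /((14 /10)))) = -81245 /2376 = -34.19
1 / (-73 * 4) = -1 / 292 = -0.00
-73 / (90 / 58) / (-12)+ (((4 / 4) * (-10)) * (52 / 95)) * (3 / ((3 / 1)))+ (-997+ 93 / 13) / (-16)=2011106 / 33345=60.31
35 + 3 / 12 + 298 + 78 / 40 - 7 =328.20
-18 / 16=-9 / 8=-1.12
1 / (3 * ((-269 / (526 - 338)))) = -188 / 807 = -0.23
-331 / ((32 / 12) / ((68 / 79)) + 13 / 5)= -84405 / 1453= -58.09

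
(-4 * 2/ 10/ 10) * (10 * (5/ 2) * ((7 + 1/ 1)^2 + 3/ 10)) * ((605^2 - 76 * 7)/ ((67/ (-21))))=4935251979/ 335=14732095.46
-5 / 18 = -0.28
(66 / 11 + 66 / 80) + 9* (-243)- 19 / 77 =-6715699 / 3080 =-2180.42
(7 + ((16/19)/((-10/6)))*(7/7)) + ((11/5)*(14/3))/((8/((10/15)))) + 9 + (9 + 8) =57029/1710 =33.35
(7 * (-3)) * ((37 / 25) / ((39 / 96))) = -24864 / 325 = -76.50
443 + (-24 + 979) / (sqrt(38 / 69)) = 443 + 955 * sqrt(2622) / 38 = 1729.87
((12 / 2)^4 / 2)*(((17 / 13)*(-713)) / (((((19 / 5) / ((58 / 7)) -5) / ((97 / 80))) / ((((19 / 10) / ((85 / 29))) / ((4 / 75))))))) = 89515013139 / 45656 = 1960640.73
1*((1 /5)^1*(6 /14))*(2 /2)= 3 /35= 0.09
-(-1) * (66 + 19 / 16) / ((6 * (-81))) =-1075 / 7776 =-0.14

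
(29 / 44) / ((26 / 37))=1073 / 1144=0.94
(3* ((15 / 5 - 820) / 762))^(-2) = 64516 / 667489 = 0.10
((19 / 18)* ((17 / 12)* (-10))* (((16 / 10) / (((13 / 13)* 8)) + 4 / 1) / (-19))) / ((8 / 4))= 119 / 72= 1.65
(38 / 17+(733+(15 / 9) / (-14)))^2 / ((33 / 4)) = 275491666129 / 4205817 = 65502.53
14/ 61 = 0.23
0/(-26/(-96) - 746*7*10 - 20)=0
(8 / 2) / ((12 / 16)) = 16 / 3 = 5.33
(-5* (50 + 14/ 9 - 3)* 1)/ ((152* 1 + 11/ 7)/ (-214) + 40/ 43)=-28148918/ 24651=-1141.90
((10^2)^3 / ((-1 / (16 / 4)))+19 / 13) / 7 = -51999981 / 91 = -571428.36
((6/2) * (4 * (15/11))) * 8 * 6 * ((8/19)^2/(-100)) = -1.39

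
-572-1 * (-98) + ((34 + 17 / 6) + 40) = -2383 / 6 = -397.17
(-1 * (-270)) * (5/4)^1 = 675/2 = 337.50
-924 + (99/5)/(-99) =-4621/5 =-924.20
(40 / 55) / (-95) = -8 / 1045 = -0.01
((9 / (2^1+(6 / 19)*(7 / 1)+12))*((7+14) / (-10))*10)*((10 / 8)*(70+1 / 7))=-1259415 / 1232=-1022.25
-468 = -468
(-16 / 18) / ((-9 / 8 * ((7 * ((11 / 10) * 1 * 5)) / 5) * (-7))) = -640 / 43659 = -0.01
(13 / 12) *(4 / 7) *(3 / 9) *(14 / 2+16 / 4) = 143 / 63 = 2.27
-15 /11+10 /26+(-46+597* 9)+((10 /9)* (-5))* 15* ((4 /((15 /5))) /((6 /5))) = 20206267 /3861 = 5233.43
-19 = -19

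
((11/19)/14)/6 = 11/1596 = 0.01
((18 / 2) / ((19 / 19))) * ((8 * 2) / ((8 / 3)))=54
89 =89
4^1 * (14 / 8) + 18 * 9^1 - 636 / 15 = 633 / 5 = 126.60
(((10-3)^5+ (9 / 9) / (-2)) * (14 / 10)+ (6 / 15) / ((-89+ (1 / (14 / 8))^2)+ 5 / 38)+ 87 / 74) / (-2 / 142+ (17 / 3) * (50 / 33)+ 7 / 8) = 13452078805167288 / 5400649593425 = 2490.83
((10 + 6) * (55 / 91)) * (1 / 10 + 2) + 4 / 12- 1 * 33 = -482 / 39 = -12.36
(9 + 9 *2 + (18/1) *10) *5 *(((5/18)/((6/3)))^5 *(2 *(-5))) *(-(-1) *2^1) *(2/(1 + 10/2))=-1796875/5038848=-0.36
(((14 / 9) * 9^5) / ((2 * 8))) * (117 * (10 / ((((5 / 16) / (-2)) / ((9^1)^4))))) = -282042115992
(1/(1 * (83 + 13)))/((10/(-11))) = -11/960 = -0.01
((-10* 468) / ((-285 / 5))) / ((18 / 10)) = 2600 / 57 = 45.61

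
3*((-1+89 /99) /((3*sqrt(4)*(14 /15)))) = -25 /462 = -0.05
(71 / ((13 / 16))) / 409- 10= -52034 / 5317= -9.79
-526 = -526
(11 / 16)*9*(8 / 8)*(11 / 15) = 363 / 80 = 4.54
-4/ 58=-2/ 29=-0.07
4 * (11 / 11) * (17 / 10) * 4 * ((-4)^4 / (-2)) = -17408 / 5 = -3481.60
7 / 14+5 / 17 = 27 / 34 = 0.79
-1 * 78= -78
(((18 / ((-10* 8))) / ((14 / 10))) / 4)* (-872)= 981 / 28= 35.04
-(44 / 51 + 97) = -4991 / 51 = -97.86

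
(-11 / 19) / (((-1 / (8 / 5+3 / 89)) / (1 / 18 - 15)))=-2151193 / 152190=-14.13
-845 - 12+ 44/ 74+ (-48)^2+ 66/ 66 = 53598/ 37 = 1448.59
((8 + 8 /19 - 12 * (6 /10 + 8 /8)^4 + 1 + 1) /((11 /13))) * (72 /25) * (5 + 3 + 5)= -3018.64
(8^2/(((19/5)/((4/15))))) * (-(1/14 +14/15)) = -27008/5985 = -4.51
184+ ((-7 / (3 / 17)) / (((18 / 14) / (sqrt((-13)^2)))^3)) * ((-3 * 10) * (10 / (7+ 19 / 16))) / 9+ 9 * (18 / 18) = 143645800163 / 859491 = 167128.92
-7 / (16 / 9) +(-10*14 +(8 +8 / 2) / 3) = -2239 / 16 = -139.94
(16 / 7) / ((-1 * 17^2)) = -16 / 2023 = -0.01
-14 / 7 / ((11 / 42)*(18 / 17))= -238 / 33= -7.21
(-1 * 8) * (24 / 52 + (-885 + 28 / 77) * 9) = 9107688 / 143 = 63690.13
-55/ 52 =-1.06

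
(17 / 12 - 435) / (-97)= 5203 / 1164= 4.47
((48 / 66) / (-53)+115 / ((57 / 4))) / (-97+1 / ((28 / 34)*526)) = -1971519536 / 23736604221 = -0.08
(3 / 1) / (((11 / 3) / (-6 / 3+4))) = 18 / 11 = 1.64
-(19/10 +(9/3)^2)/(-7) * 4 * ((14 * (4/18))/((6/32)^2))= 223232/405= 551.19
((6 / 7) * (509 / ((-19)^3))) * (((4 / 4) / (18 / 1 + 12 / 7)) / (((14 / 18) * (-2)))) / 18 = 509 / 4417196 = 0.00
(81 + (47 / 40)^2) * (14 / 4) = 288.33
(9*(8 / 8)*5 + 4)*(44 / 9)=2156 / 9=239.56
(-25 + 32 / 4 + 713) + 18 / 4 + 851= 3103 / 2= 1551.50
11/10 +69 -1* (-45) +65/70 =4061/35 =116.03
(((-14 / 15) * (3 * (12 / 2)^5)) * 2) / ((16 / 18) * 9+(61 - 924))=24192 / 475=50.93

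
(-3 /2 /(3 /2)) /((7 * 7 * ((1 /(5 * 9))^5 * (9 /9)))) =-184528125 /49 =-3765880.10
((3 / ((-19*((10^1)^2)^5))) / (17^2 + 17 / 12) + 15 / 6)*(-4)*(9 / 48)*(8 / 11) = -1241531249999973 / 910456250000000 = -1.36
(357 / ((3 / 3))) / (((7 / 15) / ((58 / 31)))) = 44370 / 31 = 1431.29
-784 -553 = -1337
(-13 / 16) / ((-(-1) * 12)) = -13 / 192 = -0.07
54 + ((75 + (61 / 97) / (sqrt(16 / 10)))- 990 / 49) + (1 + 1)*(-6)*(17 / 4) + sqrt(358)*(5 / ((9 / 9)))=61*sqrt(10) / 388 + 2832 / 49 + 5*sqrt(358)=152.90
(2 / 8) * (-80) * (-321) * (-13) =-83460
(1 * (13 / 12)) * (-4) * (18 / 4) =-19.50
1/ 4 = 0.25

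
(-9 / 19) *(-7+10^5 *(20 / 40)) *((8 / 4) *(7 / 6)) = -1049853 / 19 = -55255.42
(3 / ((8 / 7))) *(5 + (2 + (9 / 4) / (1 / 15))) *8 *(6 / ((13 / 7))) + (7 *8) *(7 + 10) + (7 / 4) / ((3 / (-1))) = 579719 / 156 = 3716.15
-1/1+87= 86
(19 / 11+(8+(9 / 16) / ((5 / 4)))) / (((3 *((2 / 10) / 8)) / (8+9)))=76126 / 33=2306.85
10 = 10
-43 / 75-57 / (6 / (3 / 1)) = -4361 / 150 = -29.07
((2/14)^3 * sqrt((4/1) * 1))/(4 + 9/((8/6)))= 8/14749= 0.00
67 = 67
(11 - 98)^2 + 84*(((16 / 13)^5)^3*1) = 484271430610628085717 / 51185893014090757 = 9461.03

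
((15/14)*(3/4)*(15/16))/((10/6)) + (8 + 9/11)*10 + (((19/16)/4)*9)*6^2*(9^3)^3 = 367283922537311/9856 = 37265008374.32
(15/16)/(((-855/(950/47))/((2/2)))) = -0.02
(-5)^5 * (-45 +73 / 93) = 12850000 / 93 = 138172.04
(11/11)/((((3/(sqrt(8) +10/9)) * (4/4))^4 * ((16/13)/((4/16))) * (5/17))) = 41327 * sqrt(2)/59049 +11308349/10628820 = 2.05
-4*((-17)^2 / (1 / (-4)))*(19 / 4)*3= 65892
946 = 946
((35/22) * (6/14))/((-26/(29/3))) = -145/572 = -0.25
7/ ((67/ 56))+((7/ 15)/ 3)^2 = 797083/ 135675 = 5.87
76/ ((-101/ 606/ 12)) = -5472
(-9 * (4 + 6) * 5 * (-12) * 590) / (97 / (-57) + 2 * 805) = 181602000 / 91673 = 1980.98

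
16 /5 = 3.20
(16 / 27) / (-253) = -16 / 6831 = -0.00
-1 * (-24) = 24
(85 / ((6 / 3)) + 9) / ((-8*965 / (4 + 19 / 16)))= -8549 / 247040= -0.03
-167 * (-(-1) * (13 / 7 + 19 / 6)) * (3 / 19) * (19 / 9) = -35237 / 126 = -279.66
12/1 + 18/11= 150/11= 13.64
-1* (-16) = 16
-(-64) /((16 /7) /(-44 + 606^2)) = 10281376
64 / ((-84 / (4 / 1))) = -64 / 21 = -3.05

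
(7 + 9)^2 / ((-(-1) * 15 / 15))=256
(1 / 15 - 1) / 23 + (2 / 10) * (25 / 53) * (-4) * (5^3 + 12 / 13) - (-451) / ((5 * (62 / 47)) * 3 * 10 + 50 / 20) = -45.31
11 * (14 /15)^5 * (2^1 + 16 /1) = 11832128 /84375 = 140.23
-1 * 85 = -85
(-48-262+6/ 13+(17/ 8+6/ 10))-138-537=-510543/ 520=-981.81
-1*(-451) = 451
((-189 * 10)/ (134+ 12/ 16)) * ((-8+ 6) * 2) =4320/ 77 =56.10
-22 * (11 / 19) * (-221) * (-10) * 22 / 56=-1470755 / 133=-11058.31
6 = 6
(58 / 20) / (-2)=-29 / 20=-1.45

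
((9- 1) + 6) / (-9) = -14 / 9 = -1.56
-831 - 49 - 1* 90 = -970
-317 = -317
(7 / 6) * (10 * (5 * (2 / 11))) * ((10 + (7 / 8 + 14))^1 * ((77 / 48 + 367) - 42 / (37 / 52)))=19147098425 / 234432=81674.42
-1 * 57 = -57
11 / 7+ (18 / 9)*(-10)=-129 / 7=-18.43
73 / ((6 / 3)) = 73 / 2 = 36.50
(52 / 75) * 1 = 52 / 75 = 0.69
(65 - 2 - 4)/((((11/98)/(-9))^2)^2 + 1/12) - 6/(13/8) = 35518574336640/50430493789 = 704.31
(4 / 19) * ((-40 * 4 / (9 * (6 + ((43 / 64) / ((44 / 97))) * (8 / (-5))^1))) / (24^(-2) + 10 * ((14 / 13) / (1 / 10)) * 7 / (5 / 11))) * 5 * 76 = -18743296000 / 79342262897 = -0.24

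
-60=-60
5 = 5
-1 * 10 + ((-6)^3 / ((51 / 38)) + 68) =-102.94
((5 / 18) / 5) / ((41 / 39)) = 13 / 246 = 0.05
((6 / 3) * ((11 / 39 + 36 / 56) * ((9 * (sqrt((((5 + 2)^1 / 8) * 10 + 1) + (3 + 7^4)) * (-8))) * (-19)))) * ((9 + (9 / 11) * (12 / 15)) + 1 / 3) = 12650048 * sqrt(9655) / 1001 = 1241750.19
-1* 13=-13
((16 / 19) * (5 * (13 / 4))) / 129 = 260 / 2451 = 0.11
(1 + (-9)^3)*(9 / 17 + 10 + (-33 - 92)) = 1416688 / 17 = 83334.59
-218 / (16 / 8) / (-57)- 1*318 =-18017 / 57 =-316.09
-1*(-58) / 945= 58 / 945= 0.06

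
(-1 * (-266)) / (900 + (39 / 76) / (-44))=889504 / 3009561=0.30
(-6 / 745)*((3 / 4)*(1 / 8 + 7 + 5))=-873 / 11920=-0.07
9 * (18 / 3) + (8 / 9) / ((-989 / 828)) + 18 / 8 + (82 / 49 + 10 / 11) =5385257 / 92708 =58.09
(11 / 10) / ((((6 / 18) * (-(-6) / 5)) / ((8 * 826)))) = 18172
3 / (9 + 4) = 0.23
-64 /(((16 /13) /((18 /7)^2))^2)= -4435236 /2401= -1847.25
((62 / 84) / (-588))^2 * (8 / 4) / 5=961 / 1524731040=0.00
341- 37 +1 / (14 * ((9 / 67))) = 38371 / 126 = 304.53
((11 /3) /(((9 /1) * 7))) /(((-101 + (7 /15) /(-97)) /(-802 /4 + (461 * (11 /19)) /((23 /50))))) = -84309005 /385334364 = -0.22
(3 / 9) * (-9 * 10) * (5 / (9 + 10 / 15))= -450 / 29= -15.52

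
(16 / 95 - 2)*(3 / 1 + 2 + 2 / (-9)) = -2494 / 285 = -8.75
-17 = -17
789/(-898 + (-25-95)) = -789/1018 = -0.78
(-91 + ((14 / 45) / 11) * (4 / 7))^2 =8278.06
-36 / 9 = -4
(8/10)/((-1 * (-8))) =1/10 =0.10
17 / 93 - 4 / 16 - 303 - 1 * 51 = -131713 / 372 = -354.07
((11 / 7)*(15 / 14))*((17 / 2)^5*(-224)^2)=3748422480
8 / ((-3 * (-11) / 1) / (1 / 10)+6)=1 / 42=0.02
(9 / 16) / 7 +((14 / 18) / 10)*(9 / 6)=331 / 1680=0.20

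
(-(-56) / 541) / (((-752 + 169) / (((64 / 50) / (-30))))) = 896 / 118276125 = 0.00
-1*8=-8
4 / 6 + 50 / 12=29 / 6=4.83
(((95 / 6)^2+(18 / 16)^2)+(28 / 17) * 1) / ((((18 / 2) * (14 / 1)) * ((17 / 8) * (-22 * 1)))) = -2483321 / 57679776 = -0.04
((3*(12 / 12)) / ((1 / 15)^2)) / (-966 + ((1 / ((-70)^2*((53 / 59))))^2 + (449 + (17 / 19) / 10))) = -864970454250000 / 662388641050861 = -1.31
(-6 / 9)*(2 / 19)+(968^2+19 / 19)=53410421 / 57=937024.93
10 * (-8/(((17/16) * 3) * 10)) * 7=-17.57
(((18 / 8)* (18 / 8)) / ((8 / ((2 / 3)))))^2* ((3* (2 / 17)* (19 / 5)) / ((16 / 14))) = 290871 / 1392640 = 0.21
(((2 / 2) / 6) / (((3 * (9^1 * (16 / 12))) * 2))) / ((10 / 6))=1 / 720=0.00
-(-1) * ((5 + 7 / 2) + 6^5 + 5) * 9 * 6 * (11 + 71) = 34491906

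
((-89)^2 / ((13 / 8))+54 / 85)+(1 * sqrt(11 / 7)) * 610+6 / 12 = 610 * sqrt(77) / 7+10775069 / 2210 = 5640.27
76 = 76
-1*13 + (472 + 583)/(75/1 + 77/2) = -841/227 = -3.70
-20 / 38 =-10 / 19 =-0.53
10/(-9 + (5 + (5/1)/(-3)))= -30/17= -1.76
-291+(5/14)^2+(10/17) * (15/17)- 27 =-17976167/56644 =-317.35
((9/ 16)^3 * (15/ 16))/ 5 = 2187/ 65536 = 0.03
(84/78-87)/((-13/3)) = 3351/169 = 19.83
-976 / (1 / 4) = -3904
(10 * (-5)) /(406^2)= -25 /82418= -0.00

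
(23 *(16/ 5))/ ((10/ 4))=736/ 25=29.44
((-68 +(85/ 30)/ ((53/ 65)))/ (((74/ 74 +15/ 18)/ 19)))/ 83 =-8.06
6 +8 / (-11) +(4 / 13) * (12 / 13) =10330 / 1859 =5.56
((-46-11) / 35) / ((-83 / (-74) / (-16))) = 67488 / 2905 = 23.23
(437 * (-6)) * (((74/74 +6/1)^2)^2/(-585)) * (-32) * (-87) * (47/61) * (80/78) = 732216335872/30927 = 23675634.10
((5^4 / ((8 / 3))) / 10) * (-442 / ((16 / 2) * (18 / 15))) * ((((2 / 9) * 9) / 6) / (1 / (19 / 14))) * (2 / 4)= -244.08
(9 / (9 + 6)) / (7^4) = 3 / 12005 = 0.00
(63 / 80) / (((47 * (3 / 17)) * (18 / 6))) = 119 / 3760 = 0.03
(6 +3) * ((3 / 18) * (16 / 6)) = 4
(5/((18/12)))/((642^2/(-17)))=-85/618246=-0.00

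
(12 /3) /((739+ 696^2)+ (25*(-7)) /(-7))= 1 /121295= 0.00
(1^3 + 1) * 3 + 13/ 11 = 79/ 11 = 7.18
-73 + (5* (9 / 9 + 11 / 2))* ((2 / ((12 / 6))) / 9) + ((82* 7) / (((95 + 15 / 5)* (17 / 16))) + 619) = 1189075 / 2142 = 555.12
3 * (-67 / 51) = -3.94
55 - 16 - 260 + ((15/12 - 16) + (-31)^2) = 2901/4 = 725.25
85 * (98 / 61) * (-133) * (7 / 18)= -3877615 / 549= -7063.05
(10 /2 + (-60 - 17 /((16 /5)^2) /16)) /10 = -45141 /8192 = -5.51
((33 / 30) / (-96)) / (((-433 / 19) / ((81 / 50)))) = 5643 / 6928000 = 0.00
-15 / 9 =-5 / 3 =-1.67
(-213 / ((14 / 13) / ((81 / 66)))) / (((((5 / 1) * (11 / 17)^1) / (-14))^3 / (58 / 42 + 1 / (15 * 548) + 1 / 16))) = 284760128554083 / 10029085000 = 28393.43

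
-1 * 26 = -26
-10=-10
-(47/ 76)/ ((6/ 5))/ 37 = -235/ 16872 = -0.01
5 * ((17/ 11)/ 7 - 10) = -3765/ 77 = -48.90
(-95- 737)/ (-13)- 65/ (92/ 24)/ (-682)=502147/ 7843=64.02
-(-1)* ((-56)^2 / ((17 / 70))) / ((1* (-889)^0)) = 219520 / 17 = 12912.94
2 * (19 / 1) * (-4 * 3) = -456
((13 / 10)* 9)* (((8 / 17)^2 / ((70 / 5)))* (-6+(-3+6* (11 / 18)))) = -9984 / 10115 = -0.99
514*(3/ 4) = 771/ 2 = 385.50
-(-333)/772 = 0.43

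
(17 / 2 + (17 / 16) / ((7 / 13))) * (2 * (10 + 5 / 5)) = 12903 / 56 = 230.41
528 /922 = 264 /461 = 0.57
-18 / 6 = -3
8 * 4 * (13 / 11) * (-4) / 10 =-832 / 55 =-15.13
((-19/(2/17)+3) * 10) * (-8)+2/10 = 63401/5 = 12680.20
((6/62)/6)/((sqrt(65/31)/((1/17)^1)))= sqrt(2015)/68510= 0.00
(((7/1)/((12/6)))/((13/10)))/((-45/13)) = -7/9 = -0.78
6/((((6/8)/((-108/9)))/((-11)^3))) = 127776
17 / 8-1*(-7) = 9.12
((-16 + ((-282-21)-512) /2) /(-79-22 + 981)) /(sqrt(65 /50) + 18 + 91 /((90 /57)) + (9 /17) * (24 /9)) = -14027601 /2245238864 + 18207 * sqrt(130) /2245238864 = -0.01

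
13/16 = 0.81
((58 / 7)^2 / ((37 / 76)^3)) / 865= 1476715264 / 2146927405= 0.69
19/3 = 6.33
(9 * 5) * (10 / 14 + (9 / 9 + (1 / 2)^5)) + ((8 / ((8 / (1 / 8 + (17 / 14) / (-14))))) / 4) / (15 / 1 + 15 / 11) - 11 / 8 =77.17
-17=-17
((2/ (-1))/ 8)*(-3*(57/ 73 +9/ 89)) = 8595/ 12994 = 0.66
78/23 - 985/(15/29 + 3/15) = -3276863/2392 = -1369.93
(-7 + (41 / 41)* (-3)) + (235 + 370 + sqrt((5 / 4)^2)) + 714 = 5241 / 4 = 1310.25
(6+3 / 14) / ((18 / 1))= 29 / 84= 0.35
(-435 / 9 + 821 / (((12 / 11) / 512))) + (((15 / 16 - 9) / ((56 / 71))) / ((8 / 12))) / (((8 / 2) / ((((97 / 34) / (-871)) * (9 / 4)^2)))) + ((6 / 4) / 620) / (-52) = 608468574896835797 / 1579312250880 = 385274.40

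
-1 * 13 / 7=-13 / 7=-1.86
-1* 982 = -982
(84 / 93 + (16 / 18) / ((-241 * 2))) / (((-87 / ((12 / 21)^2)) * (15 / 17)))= -16485376 / 4299597855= -0.00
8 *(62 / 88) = 62 / 11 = 5.64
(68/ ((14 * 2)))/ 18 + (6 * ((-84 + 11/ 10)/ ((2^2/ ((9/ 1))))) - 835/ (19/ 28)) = -56248021/ 23940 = -2349.54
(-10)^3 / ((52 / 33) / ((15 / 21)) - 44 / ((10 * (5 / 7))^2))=-20625000 / 27713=-744.24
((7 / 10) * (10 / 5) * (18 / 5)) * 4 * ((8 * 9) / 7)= 5184 / 25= 207.36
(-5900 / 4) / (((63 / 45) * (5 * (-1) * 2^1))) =1475 / 14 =105.36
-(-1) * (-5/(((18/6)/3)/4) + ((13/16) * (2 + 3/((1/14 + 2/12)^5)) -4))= 158161189/50000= 3163.22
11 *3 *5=165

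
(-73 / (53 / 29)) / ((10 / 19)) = -40223 / 530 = -75.89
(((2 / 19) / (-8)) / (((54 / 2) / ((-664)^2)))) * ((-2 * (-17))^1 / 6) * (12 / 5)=-7495232 / 2565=-2922.12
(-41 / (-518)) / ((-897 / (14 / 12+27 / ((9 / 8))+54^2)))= -0.26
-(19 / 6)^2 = -361 / 36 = -10.03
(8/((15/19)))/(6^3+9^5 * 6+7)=152/5317755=0.00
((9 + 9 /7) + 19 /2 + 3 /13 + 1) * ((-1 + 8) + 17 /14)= 439875 /2548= 172.64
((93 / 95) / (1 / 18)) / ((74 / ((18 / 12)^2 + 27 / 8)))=7533 / 5624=1.34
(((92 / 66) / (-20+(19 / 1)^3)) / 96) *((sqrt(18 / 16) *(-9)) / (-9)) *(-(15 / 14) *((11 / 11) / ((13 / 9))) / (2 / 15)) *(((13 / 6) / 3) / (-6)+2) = -16675 *sqrt(2) / 1001448448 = -0.00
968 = 968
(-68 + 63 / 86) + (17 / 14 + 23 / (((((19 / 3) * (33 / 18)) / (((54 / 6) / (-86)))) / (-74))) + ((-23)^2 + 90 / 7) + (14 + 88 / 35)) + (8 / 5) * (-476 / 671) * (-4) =9827678489 / 19187245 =512.20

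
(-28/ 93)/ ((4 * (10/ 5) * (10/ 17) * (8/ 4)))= -119/ 3720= -0.03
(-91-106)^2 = 38809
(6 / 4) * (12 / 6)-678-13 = -688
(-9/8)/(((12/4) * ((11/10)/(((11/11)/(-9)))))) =5/132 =0.04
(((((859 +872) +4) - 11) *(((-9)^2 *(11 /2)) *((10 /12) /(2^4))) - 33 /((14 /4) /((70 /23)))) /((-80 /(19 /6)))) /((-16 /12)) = 55898931 /47104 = 1186.71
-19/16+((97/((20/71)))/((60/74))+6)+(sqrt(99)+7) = 3* sqrt(11)+523813/1200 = 446.46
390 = 390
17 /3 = 5.67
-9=-9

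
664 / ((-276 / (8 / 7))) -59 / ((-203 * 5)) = -26927 / 10005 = -2.69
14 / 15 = 0.93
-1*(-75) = 75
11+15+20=46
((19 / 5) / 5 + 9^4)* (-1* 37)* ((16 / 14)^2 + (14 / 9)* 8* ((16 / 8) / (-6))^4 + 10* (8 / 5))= -757101118208 / 178605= -4238969.34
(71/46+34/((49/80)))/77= 128599/173558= 0.74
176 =176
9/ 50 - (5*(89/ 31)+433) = -693121/ 1550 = -447.17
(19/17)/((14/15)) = 285/238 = 1.20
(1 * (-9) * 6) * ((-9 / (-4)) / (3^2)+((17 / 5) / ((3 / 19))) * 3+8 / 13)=-459567 / 130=-3535.13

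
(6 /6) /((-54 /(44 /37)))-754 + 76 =-677344 /999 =-678.02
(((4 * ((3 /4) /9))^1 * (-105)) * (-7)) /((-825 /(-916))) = 44884 /165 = 272.02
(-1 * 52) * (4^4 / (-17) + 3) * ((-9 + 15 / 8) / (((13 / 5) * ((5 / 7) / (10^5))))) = -4089750000 / 17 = -240573529.41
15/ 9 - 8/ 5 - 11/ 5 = -32/ 15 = -2.13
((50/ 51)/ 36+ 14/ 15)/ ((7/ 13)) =57317/ 32130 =1.78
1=1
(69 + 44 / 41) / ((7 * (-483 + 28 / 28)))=-2873 / 138334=-0.02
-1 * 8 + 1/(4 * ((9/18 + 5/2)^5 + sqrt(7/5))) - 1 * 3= -12989257/1180952 - sqrt(35)/1180952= -11.00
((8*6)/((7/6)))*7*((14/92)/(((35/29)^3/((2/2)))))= 3512016/140875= 24.93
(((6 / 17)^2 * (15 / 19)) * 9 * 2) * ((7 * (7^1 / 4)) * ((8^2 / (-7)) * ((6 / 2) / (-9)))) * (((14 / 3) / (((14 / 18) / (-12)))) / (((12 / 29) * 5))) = -12628224 / 5491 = -2299.80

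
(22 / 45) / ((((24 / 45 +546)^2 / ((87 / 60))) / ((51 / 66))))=493 / 268828816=0.00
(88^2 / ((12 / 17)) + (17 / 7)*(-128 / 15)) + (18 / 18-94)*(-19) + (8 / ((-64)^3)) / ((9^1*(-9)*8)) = 9450955210787 / 743178240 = 12716.94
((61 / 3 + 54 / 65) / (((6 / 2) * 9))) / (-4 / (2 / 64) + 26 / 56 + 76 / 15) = -115556 / 18054387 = -0.01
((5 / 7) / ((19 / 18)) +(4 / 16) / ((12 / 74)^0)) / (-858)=-493 / 456456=-0.00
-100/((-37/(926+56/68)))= 1575600/629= 2504.93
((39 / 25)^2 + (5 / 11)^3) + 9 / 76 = 167282651 / 63222500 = 2.65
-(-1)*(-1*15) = -15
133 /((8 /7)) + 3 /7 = 6541 /56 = 116.80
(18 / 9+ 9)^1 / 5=11 / 5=2.20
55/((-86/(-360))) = 9900/43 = 230.23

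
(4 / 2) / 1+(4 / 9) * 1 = 22 / 9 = 2.44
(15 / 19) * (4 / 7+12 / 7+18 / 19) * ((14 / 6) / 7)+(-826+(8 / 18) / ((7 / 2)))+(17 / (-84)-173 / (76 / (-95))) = -13849909 / 22743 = -608.97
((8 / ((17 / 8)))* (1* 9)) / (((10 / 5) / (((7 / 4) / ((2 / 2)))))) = 504 / 17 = 29.65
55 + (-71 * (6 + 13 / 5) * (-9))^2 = 754986904 / 25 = 30199476.16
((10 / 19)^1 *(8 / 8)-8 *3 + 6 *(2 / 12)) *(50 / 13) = -21350 / 247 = -86.44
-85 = -85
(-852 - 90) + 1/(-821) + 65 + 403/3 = -1829191/2463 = -742.67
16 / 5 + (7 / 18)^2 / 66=342389 / 106920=3.20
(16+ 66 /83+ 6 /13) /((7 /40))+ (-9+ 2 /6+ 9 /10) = 2940593 /32370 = 90.84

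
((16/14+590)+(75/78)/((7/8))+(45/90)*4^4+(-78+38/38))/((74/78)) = 175605/259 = 678.01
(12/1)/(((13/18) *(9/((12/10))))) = 144/65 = 2.22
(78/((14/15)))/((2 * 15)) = 39/14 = 2.79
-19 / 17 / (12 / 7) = -133 / 204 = -0.65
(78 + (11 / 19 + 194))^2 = 26822041 / 361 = 74299.28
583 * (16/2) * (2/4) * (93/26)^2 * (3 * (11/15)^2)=203375469/4225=48136.21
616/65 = 9.48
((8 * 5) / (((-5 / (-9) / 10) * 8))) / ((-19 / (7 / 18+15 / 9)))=-185 / 19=-9.74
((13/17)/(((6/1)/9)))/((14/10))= 195/238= 0.82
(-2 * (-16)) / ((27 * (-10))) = -16 / 135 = -0.12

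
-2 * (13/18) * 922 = -1331.78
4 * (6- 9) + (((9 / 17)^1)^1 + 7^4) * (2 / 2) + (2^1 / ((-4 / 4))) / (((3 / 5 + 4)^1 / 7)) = 933116 / 391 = 2386.49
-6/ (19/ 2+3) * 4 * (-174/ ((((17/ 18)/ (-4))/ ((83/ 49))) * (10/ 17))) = -24955776/ 6125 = -4074.41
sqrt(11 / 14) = sqrt(154) / 14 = 0.89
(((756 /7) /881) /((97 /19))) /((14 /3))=3078 /598199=0.01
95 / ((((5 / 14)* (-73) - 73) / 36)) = -2520 / 73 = -34.52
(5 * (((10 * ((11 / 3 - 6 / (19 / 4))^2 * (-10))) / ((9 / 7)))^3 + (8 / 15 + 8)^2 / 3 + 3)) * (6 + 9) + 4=-56696650268826998289265 / 8334036681507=-6803023844.93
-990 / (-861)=330 / 287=1.15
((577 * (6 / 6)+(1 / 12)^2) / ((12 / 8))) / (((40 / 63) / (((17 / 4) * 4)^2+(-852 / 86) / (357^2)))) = 43865682529811 / 250528320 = 175092.71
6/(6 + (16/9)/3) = 81/89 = 0.91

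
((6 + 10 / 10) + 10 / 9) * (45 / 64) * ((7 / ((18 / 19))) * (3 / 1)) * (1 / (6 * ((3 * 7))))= 6935 / 6912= 1.00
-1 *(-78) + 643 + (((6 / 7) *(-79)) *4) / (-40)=25472 / 35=727.77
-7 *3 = -21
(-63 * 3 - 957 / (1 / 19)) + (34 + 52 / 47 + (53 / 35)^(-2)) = -2420834131 / 132023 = -18336.46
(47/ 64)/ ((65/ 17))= 799/ 4160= 0.19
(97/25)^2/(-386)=-9409/241250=-0.04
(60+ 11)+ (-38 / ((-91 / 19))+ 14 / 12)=43735 / 546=80.10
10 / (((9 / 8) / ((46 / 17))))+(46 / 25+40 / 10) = 114338 / 3825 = 29.89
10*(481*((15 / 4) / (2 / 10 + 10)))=1768.38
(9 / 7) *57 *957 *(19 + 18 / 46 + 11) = 343167759 / 161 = 2131476.76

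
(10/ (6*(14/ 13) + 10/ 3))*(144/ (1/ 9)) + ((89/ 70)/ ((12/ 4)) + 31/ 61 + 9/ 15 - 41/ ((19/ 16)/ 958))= -295209853231/ 9297498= -31751.54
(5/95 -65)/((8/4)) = -617/19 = -32.47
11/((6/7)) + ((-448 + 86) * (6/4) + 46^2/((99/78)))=75041/66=1136.98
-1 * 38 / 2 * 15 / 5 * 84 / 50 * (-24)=57456 / 25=2298.24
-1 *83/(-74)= 83/74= 1.12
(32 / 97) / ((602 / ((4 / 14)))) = 32 / 204379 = 0.00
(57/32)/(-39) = -19/416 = -0.05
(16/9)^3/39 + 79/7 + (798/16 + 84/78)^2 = 431760117781/165582144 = 2607.53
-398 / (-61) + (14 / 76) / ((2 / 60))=12.05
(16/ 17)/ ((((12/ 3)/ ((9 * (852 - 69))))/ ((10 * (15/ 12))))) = 352350/ 17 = 20726.47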